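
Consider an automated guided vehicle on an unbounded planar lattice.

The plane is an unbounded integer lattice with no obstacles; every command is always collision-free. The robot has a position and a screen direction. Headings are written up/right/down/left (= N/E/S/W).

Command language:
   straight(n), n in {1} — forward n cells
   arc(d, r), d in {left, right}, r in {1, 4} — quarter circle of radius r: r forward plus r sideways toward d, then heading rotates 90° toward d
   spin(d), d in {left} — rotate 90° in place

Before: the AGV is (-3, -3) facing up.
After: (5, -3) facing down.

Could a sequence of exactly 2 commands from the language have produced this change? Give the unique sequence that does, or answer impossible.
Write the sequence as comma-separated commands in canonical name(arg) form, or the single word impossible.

key: position moved to (5,-3) AND the heading swung to S — translation plus rotation needed
from: (-3, -3) facing up
t=1 arc(right, 4) ⇒ (1, 1) facing right
t=2 arc(right, 4) ⇒ (5, -3) facing down
no other 2-command option fits: unique.

arc(right, 4), arc(right, 4)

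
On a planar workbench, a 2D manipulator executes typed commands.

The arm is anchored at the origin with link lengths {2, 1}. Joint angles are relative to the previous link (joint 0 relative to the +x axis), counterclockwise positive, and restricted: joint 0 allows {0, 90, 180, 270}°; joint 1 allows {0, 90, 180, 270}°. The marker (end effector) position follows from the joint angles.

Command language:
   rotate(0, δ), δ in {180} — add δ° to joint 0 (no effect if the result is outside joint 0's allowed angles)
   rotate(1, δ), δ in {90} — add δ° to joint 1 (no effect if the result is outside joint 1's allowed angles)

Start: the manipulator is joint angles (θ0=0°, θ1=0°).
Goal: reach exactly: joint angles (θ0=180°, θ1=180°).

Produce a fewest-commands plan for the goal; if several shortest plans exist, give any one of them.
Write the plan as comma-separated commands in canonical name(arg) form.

start: joint angles (θ0=0°, θ1=0°)
step 1 (rotate(0, 180)): joint angles (θ0=180°, θ1=0°)
step 2 (rotate(1, 90)): joint angles (θ0=180°, θ1=90°)
step 3 (rotate(1, 90)): joint angles (θ0=180°, θ1=180°)
shorter routes all fall short; 3 is best.

rotate(0, 180), rotate(1, 90), rotate(1, 90)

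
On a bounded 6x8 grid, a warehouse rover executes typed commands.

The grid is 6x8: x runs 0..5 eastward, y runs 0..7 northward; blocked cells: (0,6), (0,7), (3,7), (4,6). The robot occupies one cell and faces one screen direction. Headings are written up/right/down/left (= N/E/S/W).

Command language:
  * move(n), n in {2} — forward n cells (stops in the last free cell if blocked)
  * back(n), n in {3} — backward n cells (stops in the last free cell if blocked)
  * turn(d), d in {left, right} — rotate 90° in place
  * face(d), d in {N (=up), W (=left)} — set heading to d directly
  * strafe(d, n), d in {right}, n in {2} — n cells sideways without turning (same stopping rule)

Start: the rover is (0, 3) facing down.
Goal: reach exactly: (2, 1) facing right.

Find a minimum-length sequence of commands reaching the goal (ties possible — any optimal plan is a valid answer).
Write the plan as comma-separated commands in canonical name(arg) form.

turn(left), strafe(right, 2), move(2)

initial: (0, 3) facing down
1. turn(left) → (0, 3) facing right
2. strafe(right, 2) → (0, 1) facing right
3. move(2) → (2, 1) facing right
shorter routes all fall short; 3 is best.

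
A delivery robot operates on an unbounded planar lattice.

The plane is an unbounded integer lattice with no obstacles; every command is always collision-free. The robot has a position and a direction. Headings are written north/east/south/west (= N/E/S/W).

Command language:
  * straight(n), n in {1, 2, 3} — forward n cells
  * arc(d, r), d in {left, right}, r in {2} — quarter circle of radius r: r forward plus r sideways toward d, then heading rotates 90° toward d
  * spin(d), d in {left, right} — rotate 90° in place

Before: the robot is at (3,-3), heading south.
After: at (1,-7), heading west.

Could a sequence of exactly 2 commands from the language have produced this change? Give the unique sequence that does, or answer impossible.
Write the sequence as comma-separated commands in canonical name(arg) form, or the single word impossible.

straight(2), arc(right, 2)

key: order matters: swapping straight(2) and arc(right, 2) lands elsewhere
initial: at (3,-3), heading south
t=1 straight(2) ⇒ at (3,-5), heading south
t=2 arc(right, 2) ⇒ at (1,-7), heading west
all 49 alternatives checked — unique.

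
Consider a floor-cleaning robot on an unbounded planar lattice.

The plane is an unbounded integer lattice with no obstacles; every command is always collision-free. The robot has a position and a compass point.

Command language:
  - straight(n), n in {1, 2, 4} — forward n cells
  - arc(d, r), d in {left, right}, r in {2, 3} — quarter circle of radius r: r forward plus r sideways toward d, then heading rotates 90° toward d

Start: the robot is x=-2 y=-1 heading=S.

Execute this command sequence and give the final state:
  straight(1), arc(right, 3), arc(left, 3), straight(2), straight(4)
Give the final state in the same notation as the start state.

start: x=-2 y=-1 heading=S
step 1 (straight(1)): x=-2 y=-2 heading=S
step 2 (arc(right, 3)): x=-5 y=-5 heading=W
step 3 (arc(left, 3)): x=-8 y=-8 heading=S
step 4 (straight(2)): x=-8 y=-10 heading=S
step 5 (straight(4)): x=-8 y=-14 heading=S

x=-8 y=-14 heading=S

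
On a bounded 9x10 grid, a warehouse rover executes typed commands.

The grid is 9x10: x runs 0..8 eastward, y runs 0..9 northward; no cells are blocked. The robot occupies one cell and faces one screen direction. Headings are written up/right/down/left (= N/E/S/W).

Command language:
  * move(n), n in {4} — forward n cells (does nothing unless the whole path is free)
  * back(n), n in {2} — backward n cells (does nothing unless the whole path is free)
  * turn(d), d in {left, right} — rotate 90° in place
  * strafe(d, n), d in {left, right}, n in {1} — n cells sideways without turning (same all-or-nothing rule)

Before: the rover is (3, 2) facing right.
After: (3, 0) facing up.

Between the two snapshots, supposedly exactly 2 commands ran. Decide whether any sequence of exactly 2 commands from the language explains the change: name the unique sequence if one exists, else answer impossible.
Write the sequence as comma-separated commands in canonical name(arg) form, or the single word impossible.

key: position moved to (3,0) AND the heading swung to N — translation plus rotation needed
start: (3, 2) facing right
1. turn(left) → (3, 2) facing up
2. back(2) → (3, 0) facing up
all 36 alternatives checked — unique.

turn(left), back(2)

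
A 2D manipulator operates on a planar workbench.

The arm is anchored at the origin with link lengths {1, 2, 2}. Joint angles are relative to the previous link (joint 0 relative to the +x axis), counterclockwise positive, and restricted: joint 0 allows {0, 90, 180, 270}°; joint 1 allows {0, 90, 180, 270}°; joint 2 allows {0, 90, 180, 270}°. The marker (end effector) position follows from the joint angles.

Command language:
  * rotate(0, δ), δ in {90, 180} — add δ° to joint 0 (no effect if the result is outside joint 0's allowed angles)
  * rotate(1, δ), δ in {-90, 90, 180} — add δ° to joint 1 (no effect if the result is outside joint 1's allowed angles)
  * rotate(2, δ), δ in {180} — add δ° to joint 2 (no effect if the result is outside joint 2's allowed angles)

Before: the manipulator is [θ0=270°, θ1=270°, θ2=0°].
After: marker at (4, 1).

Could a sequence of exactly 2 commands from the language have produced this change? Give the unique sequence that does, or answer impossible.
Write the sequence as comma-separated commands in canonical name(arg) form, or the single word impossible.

rotate(0, 90), rotate(0, 90)

t0: [θ0=270°, θ1=270°, θ2=0°]
[1] after rotate(0, 90): [θ0=0°, θ1=270°, θ2=0°]
[2] after rotate(0, 90): [θ0=90°, θ1=270°, θ2=0°]
uniquely the one of 36 2-step routes that fits.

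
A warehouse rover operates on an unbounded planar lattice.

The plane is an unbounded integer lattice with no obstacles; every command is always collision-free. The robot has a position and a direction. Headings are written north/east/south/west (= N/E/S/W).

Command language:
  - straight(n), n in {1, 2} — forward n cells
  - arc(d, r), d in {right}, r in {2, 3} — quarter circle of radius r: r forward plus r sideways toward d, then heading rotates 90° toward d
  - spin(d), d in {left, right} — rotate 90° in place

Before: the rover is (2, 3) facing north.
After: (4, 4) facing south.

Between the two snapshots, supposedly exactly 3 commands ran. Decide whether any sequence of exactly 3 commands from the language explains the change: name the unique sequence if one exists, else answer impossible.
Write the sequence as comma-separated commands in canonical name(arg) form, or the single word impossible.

arc(right, 2), spin(right), straight(1)

key: order matters: swapping arc(right, 2) and straight(1) lands elsewhere
begin: (2, 3) facing north
1. arc(right, 2) → (4, 5) facing east
2. spin(right) → (4, 5) facing south
3. straight(1) → (4, 4) facing south
all 216 alternatives checked — unique.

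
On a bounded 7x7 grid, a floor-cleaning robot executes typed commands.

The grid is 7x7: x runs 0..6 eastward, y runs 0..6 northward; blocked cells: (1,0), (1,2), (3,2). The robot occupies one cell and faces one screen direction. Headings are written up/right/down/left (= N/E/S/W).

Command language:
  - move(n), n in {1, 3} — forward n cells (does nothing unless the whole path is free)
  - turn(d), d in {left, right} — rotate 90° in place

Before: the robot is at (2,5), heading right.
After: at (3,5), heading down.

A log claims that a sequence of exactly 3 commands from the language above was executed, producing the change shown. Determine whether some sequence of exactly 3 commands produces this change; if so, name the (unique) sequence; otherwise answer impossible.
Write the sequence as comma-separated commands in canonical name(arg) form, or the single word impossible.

key: position moved to (3,5) AND the heading swung to S — translation plus rotation needed
initial: at (2,5), heading right
[1] after move(1): at (3,5), heading right
[2] after turn(right): at (3,5), heading down
[3] after move(3): at (3,5), heading down
uniquely the one of 64 3-step routes that fits.

move(1), turn(right), move(3)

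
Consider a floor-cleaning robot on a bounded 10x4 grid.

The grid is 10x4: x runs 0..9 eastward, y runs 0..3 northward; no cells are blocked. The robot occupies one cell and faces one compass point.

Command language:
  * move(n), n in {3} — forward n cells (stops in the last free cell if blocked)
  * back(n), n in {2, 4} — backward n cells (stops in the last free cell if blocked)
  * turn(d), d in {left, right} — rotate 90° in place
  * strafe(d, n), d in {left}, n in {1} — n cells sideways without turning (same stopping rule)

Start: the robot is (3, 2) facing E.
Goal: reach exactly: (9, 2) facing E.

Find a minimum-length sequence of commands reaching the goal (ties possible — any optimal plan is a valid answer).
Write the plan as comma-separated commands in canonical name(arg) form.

begin: (3, 2) facing E
1. move(3) → (6, 2) facing E
2. move(3) → (9, 2) facing E
nothing shorter than 2 reaches the goal.

move(3), move(3)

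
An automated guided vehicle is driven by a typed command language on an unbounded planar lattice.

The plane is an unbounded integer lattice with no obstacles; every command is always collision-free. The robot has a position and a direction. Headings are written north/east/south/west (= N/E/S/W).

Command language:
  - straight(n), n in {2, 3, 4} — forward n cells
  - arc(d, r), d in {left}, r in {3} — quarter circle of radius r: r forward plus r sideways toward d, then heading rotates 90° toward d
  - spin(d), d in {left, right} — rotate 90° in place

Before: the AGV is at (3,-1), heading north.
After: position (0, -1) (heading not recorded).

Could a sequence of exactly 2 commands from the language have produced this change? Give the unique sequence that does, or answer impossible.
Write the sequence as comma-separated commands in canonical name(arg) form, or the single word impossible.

key: order matters: swapping spin(left) and straight(3) lands elsewhere
start: at (3,-1), heading north
1. spin(left) → at (3,-1), heading west
2. straight(3) → at (0,-1), heading west
no rival 2-sequence matches.

spin(left), straight(3)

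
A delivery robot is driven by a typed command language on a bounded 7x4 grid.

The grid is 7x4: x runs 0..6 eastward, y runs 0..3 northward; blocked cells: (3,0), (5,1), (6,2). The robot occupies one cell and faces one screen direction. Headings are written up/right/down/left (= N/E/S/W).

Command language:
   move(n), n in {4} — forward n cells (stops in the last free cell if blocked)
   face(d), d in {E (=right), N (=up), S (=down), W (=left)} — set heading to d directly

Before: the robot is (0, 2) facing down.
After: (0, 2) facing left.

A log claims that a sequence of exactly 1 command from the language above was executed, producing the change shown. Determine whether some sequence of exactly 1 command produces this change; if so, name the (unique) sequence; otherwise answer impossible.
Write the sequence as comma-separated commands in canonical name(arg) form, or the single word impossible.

face(W)

key: parked at (0,2) the whole time — nothing moves the robot
initial: (0, 2) facing down
step 1 (face(W)): (0, 2) facing left
uniquely the one of 5 1-step routes that fits.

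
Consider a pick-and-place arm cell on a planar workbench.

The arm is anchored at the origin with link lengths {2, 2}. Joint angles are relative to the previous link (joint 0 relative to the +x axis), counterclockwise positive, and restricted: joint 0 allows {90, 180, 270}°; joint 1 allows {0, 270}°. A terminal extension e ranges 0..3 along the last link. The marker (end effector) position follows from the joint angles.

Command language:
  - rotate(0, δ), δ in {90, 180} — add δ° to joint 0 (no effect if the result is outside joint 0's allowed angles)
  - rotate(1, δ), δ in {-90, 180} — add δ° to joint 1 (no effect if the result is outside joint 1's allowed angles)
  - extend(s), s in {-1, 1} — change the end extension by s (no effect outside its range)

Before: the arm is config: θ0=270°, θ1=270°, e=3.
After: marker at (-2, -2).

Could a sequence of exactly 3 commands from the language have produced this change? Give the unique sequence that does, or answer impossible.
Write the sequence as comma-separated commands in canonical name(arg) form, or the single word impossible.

extend(-1), extend(-1), extend(-1)

begin: config: θ0=270°, θ1=270°, e=3
step 1 (extend(-1)): config: θ0=270°, θ1=270°, e=2
step 2 (extend(-1)): config: θ0=270°, θ1=270°, e=1
step 3 (extend(-1)): config: θ0=270°, θ1=270°, e=0
no rival 3-sequence matches.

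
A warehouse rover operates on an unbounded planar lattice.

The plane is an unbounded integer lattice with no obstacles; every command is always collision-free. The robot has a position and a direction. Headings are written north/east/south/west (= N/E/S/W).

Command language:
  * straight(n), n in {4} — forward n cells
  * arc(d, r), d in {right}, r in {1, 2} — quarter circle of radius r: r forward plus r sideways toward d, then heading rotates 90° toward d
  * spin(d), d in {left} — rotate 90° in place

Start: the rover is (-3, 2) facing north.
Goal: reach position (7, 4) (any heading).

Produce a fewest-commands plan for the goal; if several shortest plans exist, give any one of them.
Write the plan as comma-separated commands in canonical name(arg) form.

arc(right, 2), straight(4), straight(4)

begin: (-3, 2) facing north
[1] after arc(right, 2): (-1, 4) facing east
[2] after straight(4): (3, 4) facing east
[3] after straight(4): (7, 4) facing east
shorter routes all fall short; 3 is best.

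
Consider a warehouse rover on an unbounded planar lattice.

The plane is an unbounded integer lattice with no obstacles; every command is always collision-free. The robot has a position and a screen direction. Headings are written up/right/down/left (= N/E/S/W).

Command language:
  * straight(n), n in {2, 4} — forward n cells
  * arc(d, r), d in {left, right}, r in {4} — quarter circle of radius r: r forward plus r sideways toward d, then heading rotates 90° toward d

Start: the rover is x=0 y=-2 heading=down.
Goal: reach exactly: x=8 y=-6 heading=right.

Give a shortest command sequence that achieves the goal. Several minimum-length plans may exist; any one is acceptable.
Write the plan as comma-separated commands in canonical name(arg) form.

arc(left, 4), straight(4)

begin: x=0 y=-2 heading=down
step 1 (arc(left, 4)): x=4 y=-6 heading=right
step 2 (straight(4)): x=8 y=-6 heading=right
no 1-step plan works, so 2 is optimal.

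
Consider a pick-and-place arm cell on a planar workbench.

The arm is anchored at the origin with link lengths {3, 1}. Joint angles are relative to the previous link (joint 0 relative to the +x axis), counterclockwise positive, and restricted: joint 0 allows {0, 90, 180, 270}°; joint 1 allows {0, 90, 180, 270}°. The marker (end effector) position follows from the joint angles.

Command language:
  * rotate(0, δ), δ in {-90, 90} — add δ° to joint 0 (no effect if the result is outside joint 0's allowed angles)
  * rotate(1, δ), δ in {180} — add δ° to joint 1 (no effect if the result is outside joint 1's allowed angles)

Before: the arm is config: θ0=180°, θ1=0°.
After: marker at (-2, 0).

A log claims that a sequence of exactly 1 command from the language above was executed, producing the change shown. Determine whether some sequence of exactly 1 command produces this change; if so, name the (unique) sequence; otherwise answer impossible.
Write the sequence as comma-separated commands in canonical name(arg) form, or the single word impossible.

initial: config: θ0=180°, θ1=0°
[1] after rotate(1, 180): config: θ0=180°, θ1=180°
no rival 1-sequence matches.

rotate(1, 180)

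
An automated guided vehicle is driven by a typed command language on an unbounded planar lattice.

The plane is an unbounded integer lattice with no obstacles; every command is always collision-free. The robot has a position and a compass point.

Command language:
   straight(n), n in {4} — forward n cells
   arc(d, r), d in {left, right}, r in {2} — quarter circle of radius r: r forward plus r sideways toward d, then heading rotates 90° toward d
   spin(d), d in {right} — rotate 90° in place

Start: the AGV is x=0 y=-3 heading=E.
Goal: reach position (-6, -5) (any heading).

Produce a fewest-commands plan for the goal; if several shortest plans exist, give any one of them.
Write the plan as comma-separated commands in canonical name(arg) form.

start: x=0 y=-3 heading=E
step 1 (spin(right)): x=0 y=-3 heading=S
step 2 (arc(right, 2)): x=-2 y=-5 heading=W
step 3 (straight(4)): x=-6 y=-5 heading=W
nothing shorter than 3 reaches the goal.

spin(right), arc(right, 2), straight(4)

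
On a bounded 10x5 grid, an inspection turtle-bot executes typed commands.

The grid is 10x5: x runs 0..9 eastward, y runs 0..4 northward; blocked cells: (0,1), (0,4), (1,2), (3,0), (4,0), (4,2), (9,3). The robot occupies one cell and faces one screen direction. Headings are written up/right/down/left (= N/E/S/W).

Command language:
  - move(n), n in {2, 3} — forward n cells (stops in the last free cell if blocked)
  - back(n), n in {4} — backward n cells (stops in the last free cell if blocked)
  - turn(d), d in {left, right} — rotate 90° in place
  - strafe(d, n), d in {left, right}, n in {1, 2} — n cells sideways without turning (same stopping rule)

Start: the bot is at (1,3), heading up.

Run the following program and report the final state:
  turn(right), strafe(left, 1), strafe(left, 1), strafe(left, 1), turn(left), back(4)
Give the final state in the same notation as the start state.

at (1,3), heading up

begin: at (1,3), heading up
[1] after turn(right): at (1,3), heading right
[2] after strafe(left, 1): at (1,4), heading right
[3] after strafe(left, 1): at (1,4), heading right
[4] after strafe(left, 1): at (1,4), heading right
[5] after turn(left): at (1,4), heading up
[6] after back(4): at (1,3), heading up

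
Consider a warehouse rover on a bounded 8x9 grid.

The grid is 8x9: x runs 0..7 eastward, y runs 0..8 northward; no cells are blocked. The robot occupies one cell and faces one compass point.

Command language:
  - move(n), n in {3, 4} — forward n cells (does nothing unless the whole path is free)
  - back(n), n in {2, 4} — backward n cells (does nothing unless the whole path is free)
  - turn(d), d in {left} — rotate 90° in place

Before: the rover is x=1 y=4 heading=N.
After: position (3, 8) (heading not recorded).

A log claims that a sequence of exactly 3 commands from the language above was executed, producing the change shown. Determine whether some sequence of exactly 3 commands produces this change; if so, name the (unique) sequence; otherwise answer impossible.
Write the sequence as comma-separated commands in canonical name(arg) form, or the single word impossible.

key: order matters: swapping move(4) and back(2) lands elsewhere
t0: x=1 y=4 heading=N
step 1 (move(4)): x=1 y=8 heading=N
step 2 (turn(left)): x=1 y=8 heading=W
step 3 (back(2)): x=3 y=8 heading=W
no other 3-command option fits: unique.

move(4), turn(left), back(2)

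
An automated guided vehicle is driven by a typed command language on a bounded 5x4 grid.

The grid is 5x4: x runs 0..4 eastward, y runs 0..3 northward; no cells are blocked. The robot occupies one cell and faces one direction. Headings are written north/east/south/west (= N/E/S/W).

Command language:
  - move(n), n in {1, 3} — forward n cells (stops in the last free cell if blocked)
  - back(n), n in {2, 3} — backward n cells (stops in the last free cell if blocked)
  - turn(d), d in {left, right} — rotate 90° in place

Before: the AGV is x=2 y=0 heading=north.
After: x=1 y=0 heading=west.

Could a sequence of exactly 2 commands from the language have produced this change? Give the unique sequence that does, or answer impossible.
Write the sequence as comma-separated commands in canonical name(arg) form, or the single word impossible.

key: running move(1) before turn(left) would end elsewhere — order is forced
start: x=2 y=0 heading=north
step 1 (turn(left)): x=2 y=0 heading=west
step 2 (move(1)): x=1 y=0 heading=west
no rival 2-sequence matches.

turn(left), move(1)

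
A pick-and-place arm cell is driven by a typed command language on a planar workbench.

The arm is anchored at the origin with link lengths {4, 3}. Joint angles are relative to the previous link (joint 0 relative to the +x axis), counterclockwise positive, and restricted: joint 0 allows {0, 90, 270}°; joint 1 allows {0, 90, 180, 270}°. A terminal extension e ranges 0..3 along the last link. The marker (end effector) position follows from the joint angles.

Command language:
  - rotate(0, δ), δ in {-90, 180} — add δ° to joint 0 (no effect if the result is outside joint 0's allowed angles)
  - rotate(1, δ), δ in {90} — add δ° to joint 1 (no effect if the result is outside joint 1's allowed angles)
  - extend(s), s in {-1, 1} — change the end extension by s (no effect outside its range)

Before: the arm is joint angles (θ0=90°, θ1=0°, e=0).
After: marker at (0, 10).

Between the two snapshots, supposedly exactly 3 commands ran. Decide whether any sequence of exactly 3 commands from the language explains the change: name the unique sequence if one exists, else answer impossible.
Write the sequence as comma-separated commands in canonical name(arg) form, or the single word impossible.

from: joint angles (θ0=90°, θ1=0°, e=0)
t=1 extend(1) ⇒ joint angles (θ0=90°, θ1=0°, e=1)
t=2 extend(1) ⇒ joint angles (θ0=90°, θ1=0°, e=2)
t=3 extend(1) ⇒ joint angles (θ0=90°, θ1=0°, e=3)
all 125 alternatives checked — unique.

extend(1), extend(1), extend(1)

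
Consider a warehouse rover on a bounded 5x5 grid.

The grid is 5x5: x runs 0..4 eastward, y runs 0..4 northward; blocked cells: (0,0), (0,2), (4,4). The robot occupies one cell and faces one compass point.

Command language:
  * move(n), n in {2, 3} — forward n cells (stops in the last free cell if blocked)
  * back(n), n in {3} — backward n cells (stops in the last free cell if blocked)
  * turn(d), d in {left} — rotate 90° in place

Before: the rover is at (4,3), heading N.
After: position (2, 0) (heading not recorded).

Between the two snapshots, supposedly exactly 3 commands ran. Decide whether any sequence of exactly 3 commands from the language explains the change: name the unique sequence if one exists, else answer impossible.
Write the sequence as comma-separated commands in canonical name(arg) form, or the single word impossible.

key: running move(2) before back(3) would end elsewhere — order is forced
initial: at (4,3), heading N
[1] after back(3): at (4,0), heading N
[2] after turn(left): at (4,0), heading W
[3] after move(2): at (2,0), heading W
no other 3-command option fits: unique.

back(3), turn(left), move(2)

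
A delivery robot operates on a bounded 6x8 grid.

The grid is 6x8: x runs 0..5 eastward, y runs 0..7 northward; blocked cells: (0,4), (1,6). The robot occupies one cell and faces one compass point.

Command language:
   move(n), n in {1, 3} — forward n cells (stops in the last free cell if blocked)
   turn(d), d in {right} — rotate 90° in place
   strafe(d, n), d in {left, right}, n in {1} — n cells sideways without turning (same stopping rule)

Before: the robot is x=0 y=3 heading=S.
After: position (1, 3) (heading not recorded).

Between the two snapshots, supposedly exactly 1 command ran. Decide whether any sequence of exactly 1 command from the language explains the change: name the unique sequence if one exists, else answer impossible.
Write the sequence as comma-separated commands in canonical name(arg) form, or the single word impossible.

strafe(left, 1)

begin: x=0 y=3 heading=S
1. strafe(left, 1) → x=1 y=3 heading=S
all 5 alternatives checked — unique.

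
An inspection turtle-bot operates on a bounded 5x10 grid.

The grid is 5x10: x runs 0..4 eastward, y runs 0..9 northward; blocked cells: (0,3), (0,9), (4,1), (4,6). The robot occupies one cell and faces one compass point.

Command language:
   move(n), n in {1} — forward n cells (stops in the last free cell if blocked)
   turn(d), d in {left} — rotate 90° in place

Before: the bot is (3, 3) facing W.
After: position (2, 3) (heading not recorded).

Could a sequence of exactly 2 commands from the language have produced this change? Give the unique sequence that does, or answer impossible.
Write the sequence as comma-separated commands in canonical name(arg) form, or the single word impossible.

move(1), turn(left)

key: order matters: swapping move(1) and turn(left) lands elsewhere
start: (3, 3) facing W
step 1 (move(1)): (2, 3) facing W
step 2 (turn(left)): (2, 3) facing S
no rival 2-sequence matches.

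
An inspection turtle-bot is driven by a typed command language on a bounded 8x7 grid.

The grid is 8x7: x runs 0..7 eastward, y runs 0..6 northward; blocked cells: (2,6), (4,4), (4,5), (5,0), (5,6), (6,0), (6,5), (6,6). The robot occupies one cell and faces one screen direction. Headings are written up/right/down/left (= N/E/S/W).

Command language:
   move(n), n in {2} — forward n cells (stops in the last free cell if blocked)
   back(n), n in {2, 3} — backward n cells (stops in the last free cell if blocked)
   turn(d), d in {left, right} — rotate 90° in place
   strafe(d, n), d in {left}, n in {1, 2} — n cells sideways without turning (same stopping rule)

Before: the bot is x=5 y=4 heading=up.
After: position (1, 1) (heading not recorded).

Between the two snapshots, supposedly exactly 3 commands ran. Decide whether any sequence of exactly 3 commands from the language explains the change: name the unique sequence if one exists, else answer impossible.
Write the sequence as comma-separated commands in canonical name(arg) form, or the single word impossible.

back(3), strafe(left, 2), strafe(left, 2)

key: order matters: swapping back(3) and strafe(left, 2) lands elsewhere
from: x=5 y=4 heading=up
t=1 back(3) ⇒ x=5 y=1 heading=up
t=2 strafe(left, 2) ⇒ x=3 y=1 heading=up
t=3 strafe(left, 2) ⇒ x=1 y=1 heading=up
all 343 alternatives checked — unique.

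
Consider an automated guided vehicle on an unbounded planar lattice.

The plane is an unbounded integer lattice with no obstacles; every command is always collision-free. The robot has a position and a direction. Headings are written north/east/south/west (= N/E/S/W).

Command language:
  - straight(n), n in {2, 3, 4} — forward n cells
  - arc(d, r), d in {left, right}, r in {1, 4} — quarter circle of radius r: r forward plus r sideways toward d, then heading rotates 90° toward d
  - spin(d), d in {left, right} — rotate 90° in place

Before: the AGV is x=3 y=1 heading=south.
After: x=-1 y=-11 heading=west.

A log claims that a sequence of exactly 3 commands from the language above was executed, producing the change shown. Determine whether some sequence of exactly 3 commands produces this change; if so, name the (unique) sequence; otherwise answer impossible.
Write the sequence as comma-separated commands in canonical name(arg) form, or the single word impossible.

straight(4), straight(4), arc(right, 4)

key: order matters: swapping straight(4) and arc(right, 4) lands elsewhere
t0: x=3 y=1 heading=south
1. straight(4) → x=3 y=-3 heading=south
2. straight(4) → x=3 y=-7 heading=south
3. arc(right, 4) → x=-1 y=-11 heading=west
all 729 alternatives checked — unique.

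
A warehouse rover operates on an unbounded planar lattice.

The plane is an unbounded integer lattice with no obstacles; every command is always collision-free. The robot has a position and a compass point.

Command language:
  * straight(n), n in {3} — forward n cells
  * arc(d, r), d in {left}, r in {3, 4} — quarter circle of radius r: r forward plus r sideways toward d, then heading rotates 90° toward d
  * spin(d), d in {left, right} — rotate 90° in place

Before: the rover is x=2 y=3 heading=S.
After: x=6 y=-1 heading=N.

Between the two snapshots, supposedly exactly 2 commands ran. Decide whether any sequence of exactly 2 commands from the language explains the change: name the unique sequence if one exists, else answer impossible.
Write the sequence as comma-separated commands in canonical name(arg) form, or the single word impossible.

key: order matters: swapping arc(left, 4) and spin(left) lands elsewhere
begin: x=2 y=3 heading=S
t=1 arc(left, 4) ⇒ x=6 y=-1 heading=E
t=2 spin(left) ⇒ x=6 y=-1 heading=N
no other 2-command option fits: unique.

arc(left, 4), spin(left)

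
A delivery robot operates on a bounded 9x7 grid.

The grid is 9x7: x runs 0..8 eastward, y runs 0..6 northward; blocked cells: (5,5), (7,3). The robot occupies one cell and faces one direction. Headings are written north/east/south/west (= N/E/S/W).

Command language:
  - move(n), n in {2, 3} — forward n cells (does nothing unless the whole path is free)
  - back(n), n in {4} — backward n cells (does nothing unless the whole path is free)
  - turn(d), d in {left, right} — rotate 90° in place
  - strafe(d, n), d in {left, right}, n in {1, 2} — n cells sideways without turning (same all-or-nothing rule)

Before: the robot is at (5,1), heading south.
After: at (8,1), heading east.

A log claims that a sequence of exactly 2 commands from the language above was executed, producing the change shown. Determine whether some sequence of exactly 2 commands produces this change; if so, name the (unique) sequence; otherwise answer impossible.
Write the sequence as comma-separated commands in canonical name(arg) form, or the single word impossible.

turn(left), move(3)

key: position moved to (8,1) AND the heading swung to E — translation plus rotation needed
from: at (5,1), heading south
step 1 (turn(left)): at (5,1), heading east
step 2 (move(3)): at (8,1), heading east
no other 2-command option fits: unique.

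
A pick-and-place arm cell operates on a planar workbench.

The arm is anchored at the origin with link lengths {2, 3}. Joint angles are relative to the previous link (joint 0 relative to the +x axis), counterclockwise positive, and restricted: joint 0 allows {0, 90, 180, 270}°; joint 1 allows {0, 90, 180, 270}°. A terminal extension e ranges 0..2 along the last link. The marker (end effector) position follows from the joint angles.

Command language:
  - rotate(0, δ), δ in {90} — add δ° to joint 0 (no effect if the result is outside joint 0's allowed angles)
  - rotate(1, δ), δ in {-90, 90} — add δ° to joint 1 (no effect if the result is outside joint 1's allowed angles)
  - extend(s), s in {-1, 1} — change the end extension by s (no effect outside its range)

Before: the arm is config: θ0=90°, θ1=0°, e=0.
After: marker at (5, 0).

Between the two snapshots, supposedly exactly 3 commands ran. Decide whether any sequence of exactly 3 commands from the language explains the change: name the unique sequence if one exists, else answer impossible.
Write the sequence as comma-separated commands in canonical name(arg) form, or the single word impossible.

rotate(0, 90), rotate(0, 90), rotate(0, 90)

t0: config: θ0=90°, θ1=0°, e=0
t=1 rotate(0, 90) ⇒ config: θ0=180°, θ1=0°, e=0
t=2 rotate(0, 90) ⇒ config: θ0=270°, θ1=0°, e=0
t=3 rotate(0, 90) ⇒ config: θ0=0°, θ1=0°, e=0
no other 3-command option fits: unique.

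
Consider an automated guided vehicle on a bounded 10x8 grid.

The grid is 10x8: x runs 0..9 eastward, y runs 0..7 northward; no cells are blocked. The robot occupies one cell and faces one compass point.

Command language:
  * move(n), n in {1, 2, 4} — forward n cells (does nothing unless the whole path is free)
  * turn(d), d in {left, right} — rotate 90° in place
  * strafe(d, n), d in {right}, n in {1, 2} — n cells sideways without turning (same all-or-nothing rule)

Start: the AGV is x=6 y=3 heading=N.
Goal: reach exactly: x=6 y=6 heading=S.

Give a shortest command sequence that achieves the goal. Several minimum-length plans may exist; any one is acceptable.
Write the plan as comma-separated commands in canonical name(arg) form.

turn(left), strafe(right, 2), strafe(right, 1), turn(left)

start: x=6 y=3 heading=N
step 1 (turn(left)): x=6 y=3 heading=W
step 2 (strafe(right, 2)): x=6 y=5 heading=W
step 3 (strafe(right, 1)): x=6 y=6 heading=W
step 4 (turn(left)): x=6 y=6 heading=S
shorter routes all fall short; 4 is best.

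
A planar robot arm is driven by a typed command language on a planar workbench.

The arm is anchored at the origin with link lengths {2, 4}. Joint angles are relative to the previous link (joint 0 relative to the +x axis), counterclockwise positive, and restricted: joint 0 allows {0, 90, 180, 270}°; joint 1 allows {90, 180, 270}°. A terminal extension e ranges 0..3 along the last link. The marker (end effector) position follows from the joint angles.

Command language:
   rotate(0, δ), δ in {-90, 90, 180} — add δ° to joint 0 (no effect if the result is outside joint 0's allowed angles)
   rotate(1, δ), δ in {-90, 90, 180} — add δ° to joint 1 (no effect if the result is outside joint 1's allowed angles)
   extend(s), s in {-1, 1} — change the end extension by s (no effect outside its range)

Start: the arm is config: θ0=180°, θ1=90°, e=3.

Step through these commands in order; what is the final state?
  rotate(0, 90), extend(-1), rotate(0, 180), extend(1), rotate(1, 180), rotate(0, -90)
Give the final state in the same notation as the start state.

config: θ0=0°, θ1=270°, e=3

begin: config: θ0=180°, θ1=90°, e=3
t=1 rotate(0, 90) ⇒ config: θ0=270°, θ1=90°, e=3
t=2 extend(-1) ⇒ config: θ0=270°, θ1=90°, e=2
t=3 rotate(0, 180) ⇒ config: θ0=90°, θ1=90°, e=2
t=4 extend(1) ⇒ config: θ0=90°, θ1=90°, e=3
t=5 rotate(1, 180) ⇒ config: θ0=90°, θ1=270°, e=3
t=6 rotate(0, -90) ⇒ config: θ0=0°, θ1=270°, e=3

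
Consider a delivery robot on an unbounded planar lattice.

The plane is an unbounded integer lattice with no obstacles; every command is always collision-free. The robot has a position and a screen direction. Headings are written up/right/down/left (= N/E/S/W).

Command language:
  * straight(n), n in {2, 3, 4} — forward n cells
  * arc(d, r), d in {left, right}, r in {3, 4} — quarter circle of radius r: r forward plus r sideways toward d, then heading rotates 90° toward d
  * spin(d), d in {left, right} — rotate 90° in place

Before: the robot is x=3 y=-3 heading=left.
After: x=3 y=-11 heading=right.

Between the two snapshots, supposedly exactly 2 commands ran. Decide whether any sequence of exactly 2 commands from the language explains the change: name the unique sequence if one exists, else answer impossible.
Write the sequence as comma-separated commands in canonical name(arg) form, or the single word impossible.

arc(left, 4), arc(left, 4)

key: position moved to (3,-11) AND the heading swung to E — translation plus rotation needed
begin: x=3 y=-3 heading=left
1. arc(left, 4) → x=-1 y=-7 heading=down
2. arc(left, 4) → x=3 y=-11 heading=right
no other 2-command option fits: unique.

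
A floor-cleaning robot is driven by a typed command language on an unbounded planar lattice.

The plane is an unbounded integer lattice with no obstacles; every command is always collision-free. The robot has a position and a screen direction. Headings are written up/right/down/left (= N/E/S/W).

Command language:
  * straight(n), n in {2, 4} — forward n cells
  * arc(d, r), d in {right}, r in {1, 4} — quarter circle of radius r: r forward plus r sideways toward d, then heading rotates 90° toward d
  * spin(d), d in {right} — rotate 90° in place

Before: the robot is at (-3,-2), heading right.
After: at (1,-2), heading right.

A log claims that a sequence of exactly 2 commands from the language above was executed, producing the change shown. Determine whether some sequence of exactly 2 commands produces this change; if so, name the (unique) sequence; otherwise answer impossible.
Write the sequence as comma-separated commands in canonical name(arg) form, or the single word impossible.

key: still facing E at the end — nothing in the sequence rotates
t0: at (-3,-2), heading right
step 1 (straight(2)): at (-1,-2), heading right
step 2 (straight(2)): at (1,-2), heading right
no rival 2-sequence matches.

straight(2), straight(2)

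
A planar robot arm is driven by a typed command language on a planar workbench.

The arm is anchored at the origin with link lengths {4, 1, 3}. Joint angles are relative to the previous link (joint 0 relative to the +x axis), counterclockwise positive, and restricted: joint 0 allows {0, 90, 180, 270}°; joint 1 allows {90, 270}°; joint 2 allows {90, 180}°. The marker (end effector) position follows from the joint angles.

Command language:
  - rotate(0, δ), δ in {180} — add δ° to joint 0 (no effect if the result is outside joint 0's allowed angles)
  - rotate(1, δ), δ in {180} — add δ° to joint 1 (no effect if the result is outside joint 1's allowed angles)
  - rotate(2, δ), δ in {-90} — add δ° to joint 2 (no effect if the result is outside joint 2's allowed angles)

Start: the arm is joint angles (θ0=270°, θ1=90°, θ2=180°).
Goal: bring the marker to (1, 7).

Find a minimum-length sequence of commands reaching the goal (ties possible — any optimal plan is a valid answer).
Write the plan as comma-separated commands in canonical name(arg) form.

rotate(0, 180), rotate(2, -90), rotate(1, 180)

t0: joint angles (θ0=270°, θ1=90°, θ2=180°)
step 1 (rotate(0, 180)): joint angles (θ0=90°, θ1=90°, θ2=180°)
step 2 (rotate(2, -90)): joint angles (θ0=90°, θ1=90°, θ2=90°)
step 3 (rotate(1, 180)): joint angles (θ0=90°, θ1=270°, θ2=90°)
shorter routes all fall short; 3 is best.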